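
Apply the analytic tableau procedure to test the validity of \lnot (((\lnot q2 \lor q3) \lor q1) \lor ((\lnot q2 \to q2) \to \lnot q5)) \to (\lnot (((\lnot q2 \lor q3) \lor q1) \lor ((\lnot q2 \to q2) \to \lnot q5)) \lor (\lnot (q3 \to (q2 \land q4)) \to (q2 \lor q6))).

Assume the negation and expand:
Initial set: {F (\lnot (((\lnot q2 \lor q3) \lor q1) \lor ((\lnot q2 \to q2) \to \lnot q5)) \to (\lnot (((\lnot q2 \lor q3) \lor q1) \lor ((\lnot q2 \to q2) \to \lnot q5)) \lor (\lnot (q3 \to (q2 \land q4)) \to (q2 \lor q6))))}.
F (\lnot (((\lnot q2 \lor q3) \lor q1) \lor ((\lnot q2 \to q2) \to \lnot q5)) \to (\lnot (((\lnot q2 \lor q3) \lor q1) \lor ((\lnot q2 \to q2) \to \lnot q5)) \lor (\lnot (q3 \to (q2 \land q4)) \to (q2 \lor q6)))): α-rule — add T \lnot (((\lnot q2 \lor q3) \lor q1) \lor ((\lnot q2 \to q2) \to \lnot q5)), F (\lnot (((\lnot q2 \lor q3) \lor q1) \lor ((\lnot q2 \to q2) \to \lnot q5)) \lor (\lnot (q3 \to (q2 \land q4)) \to (q2 \lor q6))).
T \lnot (((\lnot q2 \lor q3) \lor q1) \lor ((\lnot q2 \to q2) \to \lnot q5)): α-rule — add F ((\lnot q2 \lor q3) \lor q1), F ((\lnot q2 \to q2) \to \lnot q5).
F (\lnot (((\lnot q2 \lor q3) \lor q1) \lor ((\lnot q2 \to q2) \to \lnot q5)) \lor (\lnot (q3 \to (q2 \land q4)) \to (q2 \lor q6))): α-rule — add F \lnot (((\lnot q2 \lor q3) \lor q1) \lor ((\lnot q2 \to q2) \to \lnot q5)), F (\lnot (q3 \to (q2 \land q4)) \to (q2 \lor q6)).
F ((\lnot q2 \lor q3) \lor q1): α-rule — add F (\lnot q2 \lor q3), F q1.
F ((\lnot q2 \to q2) \to \lnot q5): α-rule — add T (\lnot q2 \to q2), F \lnot q5.
F (\lnot (q3 \to (q2 \land q4)) \to (q2 \lor q6)): α-rule — add T \lnot (q3 \to (q2 \land q4)), F (q2 \lor q6).
F (\lnot q2 \lor q3): α-rule — add F \lnot q2, F q3.
T \lnot (q3 \to (q2 \land q4)): α-rule — add T q3, F (q2 \land q4).
× closes — contains both q3 and \lnot q3.
All 1 branch closes.
Every branch closed, so the negation is unsatisfiable and the formula is valid.

Valid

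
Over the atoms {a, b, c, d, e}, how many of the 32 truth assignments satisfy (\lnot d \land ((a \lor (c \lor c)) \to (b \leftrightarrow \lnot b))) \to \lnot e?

Initial set: {T ((\lnot d \land ((a \lor (c \lor c)) \to (b \leftrightarrow \lnot b))) \to \lnot e)}.
T ((\lnot d \land ((a \lor (c \lor c)) \to (b \leftrightarrow \lnot b))) \to \lnot e): β-rule — branch into F (\lnot d \land ((a \lor (c \lor c)) \to (b \leftrightarrow \lnot b)))  //  T \lnot e.
  branch 1 (add F (\lnot d \land ((a \lor (c \lor c)) \to (b \leftrightarrow \lnot b)))):
    F (\lnot d \land ((a \lor (c \lor c)) \to (b \leftrightarrow \lnot b))): β-rule — branch into F \lnot d  //  F ((a \lor (c \lor c)) \to (b \leftrightarrow \lnot b)).
      branch 1.1 (add F \lnot d):
        ○ open, literals {d=T}.
      branch 1.2 (add F ((a \lor (c \lor c)) \to (b \leftrightarrow \lnot b))):
        F ((a \lor (c \lor c)) \to (b \leftrightarrow \lnot b)): α-rule — add T (a \lor (c \lor c)), F (b \leftrightarrow \lnot b).
        T (a \lor (c \lor c)): β-rule — branch into T a  //  T (c \lor c).
          branch 1.2.1 (add T a):
            F (b \leftrightarrow \lnot b): β-rule — branch into T b, F \lnot b  //  F b, T \lnot b.
              branch 1.2.1.1 (add T b, F \lnot b):
                ○ open, literals {a=T, b=T}.
              branch 1.2.1.2 (add F b, T \lnot b):
                ○ open, literals {a=T, b=F}.
          branch 1.2.2 (add T (c \lor c)):
            F (b \leftrightarrow \lnot b): β-rule — branch into T b, F \lnot b  //  F b, T \lnot b.
              branch 1.2.2.1 (add T b, F \lnot b):
                T (c \lor c): β-rule — branch into T c  //  T c.
                  branch 1.2.2.1.1 (add T c):
                    ○ open, literals {b=T, c=T}.
                  branch 1.2.2.1.2 (add T c):
                    ○ open, literals {b=T, c=T}.
              branch 1.2.2.2 (add F b, T \lnot b):
                T (c \lor c): β-rule — branch into T c  //  T c.
                  branch 1.2.2.2.1 (add T c):
                    ○ open, literals {b=F, c=T}.
                  branch 1.2.2.2.2 (add T c):
                    ○ open, literals {b=F, c=T}.
  branch 2 (add T \lnot e):
    ○ open, literals {e=F}.
0 branches closed, 8 open.
Each open branch fixes some atoms; the unmentioned ones are free. Counting distinct full assignments: branch {d=T} (a, b, c, e) contributes 16 new; branch {a=T, b=T} (c, d, e) contributes 4 new; branch {a=T, b=F} (c, d, e) contributes 4 new; branch {b=T, c=T} (a, d, e) contributes 2 new; branch {b=T, c=T} (a, d, e) contributes 0 new; branch {b=F, c=T} (a, d, e) contributes 2 new; branch {b=F, c=T} (a, d, e) contributes 0 new; branch {e=F} (a, b, c, d) contributes 2 new. Total: 30.

30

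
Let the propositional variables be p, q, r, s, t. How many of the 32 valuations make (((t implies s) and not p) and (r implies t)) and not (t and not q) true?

6

Initial set: {((((t implies s) and not p) and (r implies t)) and not (t and not q))}.
((((t implies s) and not p) and (r implies t)) and not (t and not q)): α-rule — add (((t implies s) and not p) and (r implies t)), not (t and not q).
(((t implies s) and not p) and (r implies t)): α-rule — add ((t implies s) and not p), (r implies t).
((t implies s) and not p): α-rule — add (t implies s), not p.
not (t and not q): β-rule — branch into not t  //  not not q.
  branch 1 (add not t):
    (r implies t): β-rule — branch into not r  //  t.
      branch 1.1 (add not r):
        (t implies s): β-rule — branch into not t  //  s.
          branch 1.1.1 (add not t):
            ○ open, literals {p=0, r=0, t=0}.
          branch 1.1.2 (add s):
            ○ open, literals {p=0, r=0, s=1, t=0}.
      branch 1.2 (add t):
        × closes — contains both t and not t.
  branch 2 (add not not q):
    (r implies t): β-rule — branch into not r  //  t.
      branch 2.1 (add not r):
        (t implies s): β-rule — branch into not t  //  s.
          branch 2.1.1 (add not t):
            ○ open, literals {p=0, q=1, r=0, t=0}.
          branch 2.1.2 (add s):
            ○ open, literals {p=0, q=1, r=0, s=1}.
      branch 2.2 (add t):
        (t implies s): β-rule — branch into not t  //  s.
          branch 2.2.1 (add not t):
            × closes — contains both t and not t.
          branch 2.2.2 (add s):
            ○ open, literals {p=0, q=1, s=1, t=1}.
2 branches closed, 5 open.
Each open branch fixes some atoms; the unmentioned ones are free. Counting distinct full assignments: branch {p=0, r=0, t=0} (q, s) contributes 4 new; branch {p=0, r=0, s=1, t=0} (q) contributes 0 new; branch {p=0, q=1, r=0, t=0} (s) contributes 0 new; branch {p=0, q=1, r=0, s=1} (t) contributes 1 new; branch {p=0, q=1, s=1, t=1} (r) contributes 1 new. Total: 6.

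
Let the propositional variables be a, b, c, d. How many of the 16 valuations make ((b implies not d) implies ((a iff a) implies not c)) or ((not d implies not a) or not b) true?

15

Initial set: {(((b implies not d) implies ((a iff a) implies not c)) or ((not d implies not a) or not b))}.
(((b implies not d) implies ((a iff a) implies not c)) or ((not d implies not a) or not b)): β-rule — branch into ((b implies not d) implies ((a iff a) implies not c))  //  ((not d implies not a) or not b).
  branch 1 (add ((b implies not d) implies ((a iff a) implies not c))):
    ((b implies not d) implies ((a iff a) implies not c)): β-rule — branch into not (b implies not d)  //  ((a iff a) implies not c).
      branch 1.1 (add not (b implies not d)):
        not (b implies not d): α-rule — add b, not not d.
        ○ open, literals {b=true, d=true}.
      branch 1.2 (add ((a iff a) implies not c)):
        ((a iff a) implies not c): β-rule — branch into not (a iff a)  //  not c.
          branch 1.2.1 (add not (a iff a)):
            not (a iff a): β-rule — branch into a, not a  //  not a, a.
              branch 1.2.1.1 (add a, not a):
                × closes — contains both a and not a.
              branch 1.2.1.2 (add not a, a):
                × closes — contains both a and not a.
          branch 1.2.2 (add not c):
            ○ open, literals {c=false}.
  branch 2 (add ((not d implies not a) or not b)):
    ((not d implies not a) or not b): β-rule — branch into (not d implies not a)  //  not b.
      branch 2.1 (add (not d implies not a)):
        (not d implies not a): β-rule — branch into not not d  //  not a.
          branch 2.1.1 (add not not d):
            ○ open, literals {d=true}.
          branch 2.1.2 (add not a):
            ○ open, literals {a=false}.
      branch 2.2 (add not b):
        ○ open, literals {b=false}.
2 branches closed, 5 open.
Each open branch fixes some atoms; the unmentioned ones are free. Counting distinct full assignments: branch {b=true, d=true} (a, c) contributes 4 new; branch {c=false} (a, b, d) contributes 6 new; branch {d=true} (a, b, c) contributes 2 new; branch {a=false} (b, c, d) contributes 2 new; branch {b=false} (a, c, d) contributes 1 new. Total: 15.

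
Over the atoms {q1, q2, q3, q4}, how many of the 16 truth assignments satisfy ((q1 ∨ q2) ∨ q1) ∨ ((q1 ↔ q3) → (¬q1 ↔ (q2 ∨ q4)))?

Initial set: {T (((q1 ∨ q2) ∨ q1) ∨ ((q1 ↔ q3) → (¬q1 ↔ (q2 ∨ q4))))}.
T (((q1 ∨ q2) ∨ q1) ∨ ((q1 ↔ q3) → (¬q1 ↔ (q2 ∨ q4)))): β-rule — branch into T ((q1 ∨ q2) ∨ q1)  //  T ((q1 ↔ q3) → (¬q1 ↔ (q2 ∨ q4))).
  branch 1 (add T ((q1 ∨ q2) ∨ q1)):
    T ((q1 ∨ q2) ∨ q1): β-rule — branch into T (q1 ∨ q2)  //  T q1.
      branch 1.1 (add T (q1 ∨ q2)):
        T (q1 ∨ q2): β-rule — branch into T q1  //  T q2.
          branch 1.1.1 (add T q1):
            ○ open, literals {q1=true}.
          branch 1.1.2 (add T q2):
            ○ open, literals {q2=true}.
      branch 1.2 (add T q1):
        ○ open, literals {q1=true}.
  branch 2 (add T ((q1 ↔ q3) → (¬q1 ↔ (q2 ∨ q4)))):
    T ((q1 ↔ q3) → (¬q1 ↔ (q2 ∨ q4))): β-rule — branch into F (q1 ↔ q3)  //  T (¬q1 ↔ (q2 ∨ q4)).
      branch 2.1 (add F (q1 ↔ q3)):
        F (q1 ↔ q3): β-rule — branch into T q1, F q3  //  F q1, T q3.
          branch 2.1.1 (add T q1, F q3):
            ○ open, literals {q1=true, q3=false}.
          branch 2.1.2 (add F q1, T q3):
            ○ open, literals {q1=false, q3=true}.
      branch 2.2 (add T (¬q1 ↔ (q2 ∨ q4))):
        T (¬q1 ↔ (q2 ∨ q4)): β-rule — branch into T ¬q1, T (q2 ∨ q4)  //  F ¬q1, F (q2 ∨ q4).
          branch 2.2.1 (add T ¬q1, T (q2 ∨ q4)):
            T (q2 ∨ q4): β-rule — branch into T q2  //  T q4.
              branch 2.2.1.1 (add T q2):
                ○ open, literals {q1=false, q2=true}.
              branch 2.2.1.2 (add T q4):
                ○ open, literals {q1=false, q4=true}.
          branch 2.2.2 (add F ¬q1, F (q2 ∨ q4)):
            F (q2 ∨ q4): α-rule — add F q2, F q4.
            ○ open, literals {q1=true, q2=false, q4=false}.
0 branches closed, 8 open.
Each open branch fixes some atoms; the unmentioned ones are free. Counting distinct full assignments: branch {q1=true} (q2, q3, q4) contributes 8 new; branch {q2=true} (q1, q3, q4) contributes 4 new; branch {q1=true} (q2, q3, q4) contributes 0 new; branch {q1=true, q3=false} (q2, q4) contributes 0 new; branch {q1=false, q3=true} (q2, q4) contributes 2 new; branch {q1=false, q2=true} (q3, q4) contributes 0 new; branch {q1=false, q4=true} (q2, q3) contributes 1 new; branch {q1=true, q2=false, q4=false} (q3) contributes 0 new. Total: 15.

15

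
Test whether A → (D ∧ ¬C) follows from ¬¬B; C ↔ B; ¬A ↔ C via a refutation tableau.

Initial set: {¬¬B; (C ↔ B); (¬A ↔ C); ¬(A → (D ∧ ¬C))}.
¬¬B: drop double negation, giving B.
¬(A → (D ∧ ¬C)): α-rule — add A, ¬(D ∧ ¬C).
(C ↔ B): β-rule — branch into C, B  //  ¬C, ¬B.
  branch 1 (add C, B):
    (¬A ↔ C): β-rule — branch into ¬A, C  //  ¬¬A, ¬C.
      branch 1.1 (add ¬A, C):
        × closes — contains both A and ¬A.
      branch 1.2 (add ¬¬A, ¬C):
        × closes — contains both C and ¬C.
  branch 2 (add ¬C, ¬B):
    × closes — contains both B and ¬B.
All 3 branches close.
Every branch closed, so the premises entail the conclusion.

Yes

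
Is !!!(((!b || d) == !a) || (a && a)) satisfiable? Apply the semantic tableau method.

Satisfiable

Initial set: {!!!(((!b || d) == !a) || (a && a))}.
!!!(((!b || d) == !a) || (a && a)): drop double negation, giving !(((!b || d) == !a) || (a && a)).
!(((!b || d) == !a) || (a && a)): α-rule — add !((!b || d) == !a), !(a && a).
!((!b || d) == !a): β-rule — branch into (!b || d), !!a  //  !(!b || d), !a.
  branch 1 (add (!b || d), !!a):
    !(a && a): β-rule — branch into !a  //  !a.
      branch 1.1 (add !a):
        × closes — contains both a and !a.
      branch 1.2 (add !a):
        × closes — contains both a and !a.
  branch 2 (add !(!b || d), !a):
    !(!b || d): α-rule — add !!b, !d.
    !(a && a): β-rule — branch into !a  //  !a.
      branch 2.1 (add !a):
        ○ open, literals {a=0, b=1, d=0}.
      branch 2.2 (add !a):
        ○ open, literals {a=0, b=1, d=0}.
2 branches closed, 2 open.
An open branch gives a satisfying assignment: a=0, b=1, d=0.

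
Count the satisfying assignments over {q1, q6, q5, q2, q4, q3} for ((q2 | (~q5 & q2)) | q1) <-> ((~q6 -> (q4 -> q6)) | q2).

Initial set: {T (((q2 | (~q5 & q2)) | q1) <-> ((~q6 -> (q4 -> q6)) | q2))}.
T (((q2 | (~q5 & q2)) | q1) <-> ((~q6 -> (q4 -> q6)) | q2)): β-rule — branch into T ((q2 | (~q5 & q2)) | q1), T ((~q6 -> (q4 -> q6)) | q2)  //  F ((q2 | (~q5 & q2)) | q1), F ((~q6 -> (q4 -> q6)) | q2).
  branch 1 (add T ((q2 | (~q5 & q2)) | q1), T ((~q6 -> (q4 -> q6)) | q2)):
    T ((q2 | (~q5 & q2)) | q1): β-rule — branch into T (q2 | (~q5 & q2))  //  T q1.
      branch 1.1 (add T (q2 | (~q5 & q2))):
        T ((~q6 -> (q4 -> q6)) | q2): β-rule — branch into T (~q6 -> (q4 -> q6))  //  T q2.
          branch 1.1.1 (add T (~q6 -> (q4 -> q6))):
            T (q2 | (~q5 & q2)): β-rule — branch into T q2  //  T (~q5 & q2).
              branch 1.1.1.1 (add T q2):
                T (~q6 -> (q4 -> q6)): β-rule — branch into F ~q6  //  T (q4 -> q6).
                  branch 1.1.1.1.1 (add F ~q6):
                    ○ open, literals {q2=T, q6=T}.
                  branch 1.1.1.1.2 (add T (q4 -> q6)):
                    T (q4 -> q6): β-rule — branch into F q4  //  T q6.
                      branch 1.1.1.1.2.1 (add F q4):
                        ○ open, literals {q2=T, q4=F}.
                      branch 1.1.1.1.2.2 (add T q6):
                        ○ open, literals {q2=T, q6=T}.
              branch 1.1.1.2 (add T (~q5 & q2)):
                T (~q5 & q2): α-rule — add T ~q5, T q2.
                T (~q6 -> (q4 -> q6)): β-rule — branch into F ~q6  //  T (q4 -> q6).
                  branch 1.1.1.2.1 (add F ~q6):
                    ○ open, literals {q2=T, q5=F, q6=T}.
                  branch 1.1.1.2.2 (add T (q4 -> q6)):
                    T (q4 -> q6): β-rule — branch into F q4  //  T q6.
                      branch 1.1.1.2.2.1 (add F q4):
                        ○ open, literals {q2=T, q4=F, q5=F}.
                      branch 1.1.1.2.2.2 (add T q6):
                        ○ open, literals {q2=T, q5=F, q6=T}.
          branch 1.1.2 (add T q2):
            T (q2 | (~q5 & q2)): β-rule — branch into T q2  //  T (~q5 & q2).
              branch 1.1.2.1 (add T q2):
                ○ open, literals {q2=T}.
              branch 1.1.2.2 (add T (~q5 & q2)):
                T (~q5 & q2): α-rule — add T ~q5, T q2.
                ○ open, literals {q2=T, q5=F}.
      branch 1.2 (add T q1):
        T ((~q6 -> (q4 -> q6)) | q2): β-rule — branch into T (~q6 -> (q4 -> q6))  //  T q2.
          branch 1.2.1 (add T (~q6 -> (q4 -> q6))):
            T (~q6 -> (q4 -> q6)): β-rule — branch into F ~q6  //  T (q4 -> q6).
              branch 1.2.1.1 (add F ~q6):
                ○ open, literals {q1=T, q6=T}.
              branch 1.2.1.2 (add T (q4 -> q6)):
                T (q4 -> q6): β-rule — branch into F q4  //  T q6.
                  branch 1.2.1.2.1 (add F q4):
                    ○ open, literals {q1=T, q4=F}.
                  branch 1.2.1.2.2 (add T q6):
                    ○ open, literals {q1=T, q6=T}.
          branch 1.2.2 (add T q2):
            ○ open, literals {q1=T, q2=T}.
  branch 2 (add F ((q2 | (~q5 & q2)) | q1), F ((~q6 -> (q4 -> q6)) | q2)):
    F ((q2 | (~q5 & q2)) | q1): α-rule — add F (q2 | (~q5 & q2)), F q1.
    F ((~q6 -> (q4 -> q6)) | q2): α-rule — add F (~q6 -> (q4 -> q6)), F q2.
    F (q2 | (~q5 & q2)): α-rule — add F q2, F (~q5 & q2).
    F (~q6 -> (q4 -> q6)): α-rule — add T ~q6, F (q4 -> q6).
    F (q4 -> q6): α-rule — add T q4, F q6.
    F (~q5 & q2): β-rule — branch into F ~q5  //  F q2.
      branch 2.1 (add F ~q5):
        ○ open, literals {q1=F, q2=F, q4=T, q5=T, q6=F}.
      branch 2.2 (add F q2):
        ○ open, literals {q1=F, q2=F, q4=T, q6=F}.
0 branches closed, 14 open.
Each open branch fixes some atoms; the unmentioned ones are free. Counting distinct full assignments: branch {q2=T, q6=T} (q1, q5, q4, q3) contributes 16 new; branch {q2=T, q4=F} (q1, q6, q5, q3) contributes 8 new; branch {q2=T, q6=T} (q1, q5, q4, q3) contributes 0 new; branch {q2=T, q5=F, q6=T} (q1, q4, q3) contributes 0 new; branch {q2=T, q4=F, q5=F} (q1, q6, q3) contributes 0 new; branch {q2=T, q5=F, q6=T} (q1, q4, q3) contributes 0 new; branch {q2=T} (q1, q6, q5, q4, q3) contributes 8 new; branch {q2=T, q5=F} (q1, q6, q4, q3) contributes 0 new; branch {q1=T, q6=T} (q5, q2, q4, q3) contributes 8 new; branch {q1=T, q4=F} (q6, q5, q2, q3) contributes 4 new; branch {q1=T, q6=T} (q5, q2, q4, q3) contributes 0 new; branch {q1=T, q2=T} (q6, q5, q4, q3) contributes 0 new; branch {q1=F, q2=F, q4=T, q5=T, q6=F} (q3) contributes 2 new; branch {q1=F, q2=F, q4=T, q6=F} (q5, q3) contributes 2 new. Total: 48.

48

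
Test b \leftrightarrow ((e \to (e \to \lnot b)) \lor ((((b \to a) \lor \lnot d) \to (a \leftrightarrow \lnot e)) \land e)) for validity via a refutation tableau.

Assume the negation and expand:
Initial set: {\lnot (b \leftrightarrow ((e \to (e \to \lnot b)) \lor ((((b \to a) \lor \lnot d) \to (a \leftrightarrow \lnot e)) \land e)))}.
\lnot (b \leftrightarrow ((e \to (e \to \lnot b)) \lor ((((b \to a) \lor \lnot d) \to (a \leftrightarrow \lnot e)) \land e))): β-rule — branch into b, \lnot ((e \to (e \to \lnot b)) \lor ((((b \to a) \lor \lnot d) \to (a \leftrightarrow \lnot e)) \land e))  //  \lnot b, ((e \to (e \to \lnot b)) \lor ((((b \to a) \lor \lnot d) \to (a \leftrightarrow \lnot e)) \land e)).
  branch 1 (add b, \lnot ((e \to (e \to \lnot b)) \lor ((((b \to a) \lor \lnot d) \to (a \leftrightarrow \lnot e)) \land e))):
    \lnot ((e \to (e \to \lnot b)) \lor ((((b \to a) \lor \lnot d) \to (a \leftrightarrow \lnot e)) \land e)): α-rule — add \lnot (e \to (e \to \lnot b)), \lnot ((((b \to a) \lor \lnot d) \to (a \leftrightarrow \lnot e)) \land e).
    \lnot (e \to (e \to \lnot b)): α-rule — add e, \lnot (e \to \lnot b).
    \lnot (e \to \lnot b): α-rule — add e, \lnot \lnot b.
    \lnot ((((b \to a) \lor \lnot d) \to (a \leftrightarrow \lnot e)) \land e): β-rule — branch into \lnot (((b \to a) \lor \lnot d) \to (a \leftrightarrow \lnot e))  //  \lnot e.
      branch 1.1 (add \lnot (((b \to a) \lor \lnot d) \to (a \leftrightarrow \lnot e))):
        \lnot (((b \to a) \lor \lnot d) \to (a \leftrightarrow \lnot e)): α-rule — add ((b \to a) \lor \lnot d), \lnot (a \leftrightarrow \lnot e).
        ((b \to a) \lor \lnot d): β-rule — branch into (b \to a)  //  \lnot d.
          branch 1.1.1 (add (b \to a)):
            \lnot (a \leftrightarrow \lnot e): β-rule — branch into a, \lnot \lnot e  //  \lnot a, \lnot e.
              branch 1.1.1.1 (add a, \lnot \lnot e):
                (b \to a): β-rule — branch into \lnot b  //  a.
                  branch 1.1.1.1.1 (add \lnot b):
                    × closes — contains both b and \lnot b.
                  branch 1.1.1.1.2 (add a):
                    ○ open, literals {a=true, b=true, e=true}.
              branch 1.1.1.2 (add \lnot a, \lnot e):
                × closes — contains both e and \lnot e.
          branch 1.1.2 (add \lnot d):
            \lnot (a \leftrightarrow \lnot e): β-rule — branch into a, \lnot \lnot e  //  \lnot a, \lnot e.
              branch 1.1.2.1 (add a, \lnot \lnot e):
                ○ open, literals {a=true, b=true, d=false, e=true}.
              branch 1.1.2.2 (add \lnot a, \lnot e):
                × closes — contains both e and \lnot e.
      branch 1.2 (add \lnot e):
        × closes — contains both e and \lnot e.
  branch 2 (add \lnot b, ((e \to (e \to \lnot b)) \lor ((((b \to a) \lor \lnot d) \to (a \leftrightarrow \lnot e)) \land e))):
    ((e \to (e \to \lnot b)) \lor ((((b \to a) \lor \lnot d) \to (a \leftrightarrow \lnot e)) \land e)): β-rule — branch into (e \to (e \to \lnot b))  //  ((((b \to a) \lor \lnot d) \to (a \leftrightarrow \lnot e)) \land e).
      branch 2.1 (add (e \to (e \to \lnot b))):
        (e \to (e \to \lnot b)): β-rule — branch into \lnot e  //  (e \to \lnot b).
          branch 2.1.1 (add \lnot e):
            ○ open, literals {b=false, e=false}.
          branch 2.1.2 (add (e \to \lnot b)):
            (e \to \lnot b): β-rule — branch into \lnot e  //  \lnot b.
              branch 2.1.2.1 (add \lnot e):
                ○ open, literals {b=false, e=false}.
              branch 2.1.2.2 (add \lnot b):
                ○ open, literals {b=false}.
      branch 2.2 (add ((((b \to a) \lor \lnot d) \to (a \leftrightarrow \lnot e)) \land e)):
        ((((b \to a) \lor \lnot d) \to (a \leftrightarrow \lnot e)) \land e): α-rule — add (((b \to a) \lor \lnot d) \to (a \leftrightarrow \lnot e)), e.
        (((b \to a) \lor \lnot d) \to (a \leftrightarrow \lnot e)): β-rule — branch into \lnot ((b \to a) \lor \lnot d)  //  (a \leftrightarrow \lnot e).
          branch 2.2.1 (add \lnot ((b \to a) \lor \lnot d)):
            \lnot ((b \to a) \lor \lnot d): α-rule — add \lnot (b \to a), \lnot \lnot d.
            \lnot (b \to a): α-rule — add b, \lnot a.
            × closes — contains both b and \lnot b.
          branch 2.2.2 (add (a \leftrightarrow \lnot e)):
            (a \leftrightarrow \lnot e): β-rule — branch into a, \lnot e  //  \lnot a, \lnot \lnot e.
              branch 2.2.2.1 (add a, \lnot e):
                × closes — contains both e and \lnot e.
              branch 2.2.2.2 (add \lnot a, \lnot \lnot e):
                ○ open, literals {a=false, b=false, e=true}.
6 branches closed, 6 open.
An open branch gives a countermodel: a=true, b=true, e=true (unmentioned atoms arbitrary); under it the original formula is false.

Not valid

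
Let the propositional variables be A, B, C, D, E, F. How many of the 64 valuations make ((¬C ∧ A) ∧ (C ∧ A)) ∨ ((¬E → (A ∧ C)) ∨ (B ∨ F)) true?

Initial set: {(((¬C ∧ A) ∧ (C ∧ A)) ∨ ((¬E → (A ∧ C)) ∨ (B ∨ F)))}.
(((¬C ∧ A) ∧ (C ∧ A)) ∨ ((¬E → (A ∧ C)) ∨ (B ∨ F))): β-rule — branch into ((¬C ∧ A) ∧ (C ∧ A))  //  ((¬E → (A ∧ C)) ∨ (B ∨ F)).
  branch 1 (add ((¬C ∧ A) ∧ (C ∧ A))):
    ((¬C ∧ A) ∧ (C ∧ A)): α-rule — add (¬C ∧ A), (C ∧ A).
    (¬C ∧ A): α-rule — add ¬C, A.
    (C ∧ A): α-rule — add C, A.
    × closes — contains both C and ¬C.
  branch 2 (add ((¬E → (A ∧ C)) ∨ (B ∨ F))):
    ((¬E → (A ∧ C)) ∨ (B ∨ F)): β-rule — branch into (¬E → (A ∧ C))  //  (B ∨ F).
      branch 2.1 (add (¬E → (A ∧ C))):
        (¬E → (A ∧ C)): β-rule — branch into ¬¬E  //  (A ∧ C).
          branch 2.1.1 (add ¬¬E):
            ○ open, literals {E=1}.
          branch 2.1.2 (add (A ∧ C)):
            (A ∧ C): α-rule — add A, C.
            ○ open, literals {A=1, C=1}.
      branch 2.2 (add (B ∨ F)):
        (B ∨ F): β-rule — branch into B  //  F.
          branch 2.2.1 (add B):
            ○ open, literals {B=1}.
          branch 2.2.2 (add F):
            ○ open, literals {F=1}.
1 branch closed, 4 open.
Each open branch fixes some atoms; the unmentioned ones are free. Counting distinct full assignments: branch {E=1} (A, B, C, D, F) contributes 32 new; branch {A=1, C=1} (B, D, E, F) contributes 8 new; branch {B=1} (A, C, D, E, F) contributes 12 new; branch {F=1} (A, B, C, D, E) contributes 6 new. Total: 58.

58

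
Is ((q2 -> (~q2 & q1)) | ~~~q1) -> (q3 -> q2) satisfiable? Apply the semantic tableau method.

Satisfiable

Initial set: {(((q2 -> (~q2 & q1)) | ~~~q1) -> (q3 -> q2))}.
(((q2 -> (~q2 & q1)) | ~~~q1) -> (q3 -> q2)): β-rule — branch into ~((q2 -> (~q2 & q1)) | ~~~q1)  //  (q3 -> q2).
  branch 1 (add ~((q2 -> (~q2 & q1)) | ~~~q1)):
    ~((q2 -> (~q2 & q1)) | ~~~q1): α-rule — add ~(q2 -> (~q2 & q1)), ~~~~q1.
    ~(q2 -> (~q2 & q1)): α-rule — add q2, ~(~q2 & q1).
    ~~~~q1: drop double negation, giving ~~q1.
    ~(~q2 & q1): β-rule — branch into ~~q2  //  ~q1.
      branch 1.1 (add ~~q2):
        ○ open, literals {q1=true, q2=true}.
      branch 1.2 (add ~q1):
        × closes — contains both q1 and ~q1.
  branch 2 (add (q3 -> q2)):
    (q3 -> q2): β-rule — branch into ~q3  //  q2.
      branch 2.1 (add ~q3):
        ○ open, literals {q3=false}.
      branch 2.2 (add q2):
        ○ open, literals {q2=true}.
1 branch closed, 3 open.
An open branch gives a satisfying assignment: q1=true, q2=true.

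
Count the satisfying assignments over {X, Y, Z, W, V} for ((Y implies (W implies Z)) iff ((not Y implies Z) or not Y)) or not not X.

Initial set: {(((Y implies (W implies Z)) iff ((not Y implies Z) or not Y)) or not not X)}.
(((Y implies (W implies Z)) iff ((not Y implies Z) or not Y)) or not not X): β-rule — branch into ((Y implies (W implies Z)) iff ((not Y implies Z) or not Y))  //  not not X.
  branch 1 (add ((Y implies (W implies Z)) iff ((not Y implies Z) or not Y))):
    ((Y implies (W implies Z)) iff ((not Y implies Z) or not Y)): β-rule — branch into (Y implies (W implies Z)), ((not Y implies Z) or not Y)  //  not (Y implies (W implies Z)), not ((not Y implies Z) or not Y).
      branch 1.1 (add (Y implies (W implies Z)), ((not Y implies Z) or not Y)):
        (Y implies (W implies Z)): β-rule — branch into not Y  //  (W implies Z).
          branch 1.1.1 (add not Y):
            ((not Y implies Z) or not Y): β-rule — branch into (not Y implies Z)  //  not Y.
              branch 1.1.1.1 (add (not Y implies Z)):
                (not Y implies Z): β-rule — branch into not not Y  //  Z.
                  branch 1.1.1.1.1 (add not not Y):
                    × closes — contains both Y and not Y.
                  branch 1.1.1.1.2 (add Z):
                    ○ open, literals {Y=0, Z=1}.
              branch 1.1.1.2 (add not Y):
                ○ open, literals {Y=0}.
          branch 1.1.2 (add (W implies Z)):
            ((not Y implies Z) or not Y): β-rule — branch into (not Y implies Z)  //  not Y.
              branch 1.1.2.1 (add (not Y implies Z)):
                (W implies Z): β-rule — branch into not W  //  Z.
                  branch 1.1.2.1.1 (add not W):
                    (not Y implies Z): β-rule — branch into not not Y  //  Z.
                      branch 1.1.2.1.1.1 (add not not Y):
                        ○ open, literals {W=0, Y=1}.
                      branch 1.1.2.1.1.2 (add Z):
                        ○ open, literals {W=0, Z=1}.
                  branch 1.1.2.1.2 (add Z):
                    (not Y implies Z): β-rule — branch into not not Y  //  Z.
                      branch 1.1.2.1.2.1 (add not not Y):
                        ○ open, literals {Y=1, Z=1}.
                      branch 1.1.2.1.2.2 (add Z):
                        ○ open, literals {Z=1}.
              branch 1.1.2.2 (add not Y):
                (W implies Z): β-rule — branch into not W  //  Z.
                  branch 1.1.2.2.1 (add not W):
                    ○ open, literals {W=0, Y=0}.
                  branch 1.1.2.2.2 (add Z):
                    ○ open, literals {Y=0, Z=1}.
      branch 1.2 (add not (Y implies (W implies Z)), not ((not Y implies Z) or not Y)):
        not (Y implies (W implies Z)): α-rule — add Y, not (W implies Z).
        not ((not Y implies Z) or not Y): α-rule — add not (not Y implies Z), not not Y.
        not (W implies Z): α-rule — add W, not Z.
        not (not Y implies Z): α-rule — add not Y, not Z.
        × closes — contains both Y and not Y.
  branch 2 (add not not X):
    not not X: drop double negation, giving X.
    ○ open, literals {X=1}.
2 branches closed, 9 open.
Each open branch fixes some atoms; the unmentioned ones are free. Counting distinct full assignments: branch {Y=0, Z=1} (X, W, V) contributes 8 new; branch {Y=0} (X, Z, W, V) contributes 8 new; branch {W=0, Y=1} (X, Z, V) contributes 8 new; branch {W=0, Z=1} (X, Y, V) contributes 0 new; branch {Y=1, Z=1} (X, W, V) contributes 4 new; branch {Z=1} (X, Y, W, V) contributes 0 new; branch {W=0, Y=0} (X, Z, V) contributes 0 new; branch {Y=0, Z=1} (X, W, V) contributes 0 new; branch {X=1} (Y, Z, W, V) contributes 2 new. Total: 30.

30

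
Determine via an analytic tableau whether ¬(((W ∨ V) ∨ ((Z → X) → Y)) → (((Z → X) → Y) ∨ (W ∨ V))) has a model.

Initial set: {¬(((W ∨ V) ∨ ((Z → X) → Y)) → (((Z → X) → Y) ∨ (W ∨ V)))}.
¬(((W ∨ V) ∨ ((Z → X) → Y)) → (((Z → X) → Y) ∨ (W ∨ V))): α-rule — add ((W ∨ V) ∨ ((Z → X) → Y)), ¬(((Z → X) → Y) ∨ (W ∨ V)).
¬(((Z → X) → Y) ∨ (W ∨ V)): α-rule — add ¬((Z → X) → Y), ¬(W ∨ V).
¬((Z → X) → Y): α-rule — add (Z → X), ¬Y.
¬(W ∨ V): α-rule — add ¬W, ¬V.
((W ∨ V) ∨ ((Z → X) → Y)): β-rule — branch into (W ∨ V)  //  ((Z → X) → Y).
  branch 1 (add (W ∨ V)):
    (Z → X): β-rule — branch into ¬Z  //  X.
      branch 1.1 (add ¬Z):
        (W ∨ V): β-rule — branch into W  //  V.
          branch 1.1.1 (add W):
            × closes — contains both W and ¬W.
          branch 1.1.2 (add V):
            × closes — contains both V and ¬V.
      branch 1.2 (add X):
        (W ∨ V): β-rule — branch into W  //  V.
          branch 1.2.1 (add W):
            × closes — contains both W and ¬W.
          branch 1.2.2 (add V):
            × closes — contains both V and ¬V.
  branch 2 (add ((Z → X) → Y)):
    (Z → X): β-rule — branch into ¬Z  //  X.
      branch 2.1 (add ¬Z):
        ((Z → X) → Y): β-rule — branch into ¬(Z → X)  //  Y.
          branch 2.1.1 (add ¬(Z → X)):
            ¬(Z → X): α-rule — add Z, ¬X.
            × closes — contains both Z and ¬Z.
          branch 2.1.2 (add Y):
            × closes — contains both Y and ¬Y.
      branch 2.2 (add X):
        ((Z → X) → Y): β-rule — branch into ¬(Z → X)  //  Y.
          branch 2.2.1 (add ¬(Z → X)):
            ¬(Z → X): α-rule — add Z, ¬X.
            × closes — contains both X and ¬X.
          branch 2.2.2 (add Y):
            × closes — contains both Y and ¬Y.
All 8 branches close.
Every branch closed; the formula is unsatisfiable.

Unsatisfiable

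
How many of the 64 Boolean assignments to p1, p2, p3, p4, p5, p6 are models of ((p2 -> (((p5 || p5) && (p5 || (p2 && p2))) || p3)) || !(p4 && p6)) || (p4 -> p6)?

Initial set: {T (((p2 -> (((p5 || p5) && (p5 || (p2 && p2))) || p3)) || !(p4 && p6)) || (p4 -> p6))}.
T (((p2 -> (((p5 || p5) && (p5 || (p2 && p2))) || p3)) || !(p4 && p6)) || (p4 -> p6)): β-rule — branch into T ((p2 -> (((p5 || p5) && (p5 || (p2 && p2))) || p3)) || !(p4 && p6))  //  T (p4 -> p6).
  branch 1 (add T ((p2 -> (((p5 || p5) && (p5 || (p2 && p2))) || p3)) || !(p4 && p6))):
    T ((p2 -> (((p5 || p5) && (p5 || (p2 && p2))) || p3)) || !(p4 && p6)): β-rule — branch into T (p2 -> (((p5 || p5) && (p5 || (p2 && p2))) || p3))  //  T !(p4 && p6).
      branch 1.1 (add T (p2 -> (((p5 || p5) && (p5 || (p2 && p2))) || p3))):
        T (p2 -> (((p5 || p5) && (p5 || (p2 && p2))) || p3)): β-rule — branch into F p2  //  T (((p5 || p5) && (p5 || (p2 && p2))) || p3).
          branch 1.1.1 (add F p2):
            ○ open, literals {p2=false}.
          branch 1.1.2 (add T (((p5 || p5) && (p5 || (p2 && p2))) || p3)):
            T (((p5 || p5) && (p5 || (p2 && p2))) || p3): β-rule — branch into T ((p5 || p5) && (p5 || (p2 && p2)))  //  T p3.
              branch 1.1.2.1 (add T ((p5 || p5) && (p5 || (p2 && p2)))):
                T ((p5 || p5) && (p5 || (p2 && p2))): α-rule — add T (p5 || p5), T (p5 || (p2 && p2)).
                T (p5 || p5): β-rule — branch into T p5  //  T p5.
                  branch 1.1.2.1.1 (add T p5):
                    T (p5 || (p2 && p2)): β-rule — branch into T p5  //  T (p2 && p2).
                      branch 1.1.2.1.1.1 (add T p5):
                        ○ open, literals {p5=true}.
                      branch 1.1.2.1.1.2 (add T (p2 && p2)):
                        T (p2 && p2): α-rule — add T p2, T p2.
                        ○ open, literals {p2=true, p5=true}.
                  branch 1.1.2.1.2 (add T p5):
                    T (p5 || (p2 && p2)): β-rule — branch into T p5  //  T (p2 && p2).
                      branch 1.1.2.1.2.1 (add T p5):
                        ○ open, literals {p5=true}.
                      branch 1.1.2.1.2.2 (add T (p2 && p2)):
                        T (p2 && p2): α-rule — add T p2, T p2.
                        ○ open, literals {p2=true, p5=true}.
              branch 1.1.2.2 (add T p3):
                ○ open, literals {p3=true}.
      branch 1.2 (add T !(p4 && p6)):
        T !(p4 && p6): β-rule — branch into F p4  //  F p6.
          branch 1.2.1 (add F p4):
            ○ open, literals {p4=false}.
          branch 1.2.2 (add F p6):
            ○ open, literals {p6=false}.
  branch 2 (add T (p4 -> p6)):
    T (p4 -> p6): β-rule — branch into F p4  //  T p6.
      branch 2.1 (add F p4):
        ○ open, literals {p4=false}.
      branch 2.2 (add T p6):
        ○ open, literals {p6=true}.
0 branches closed, 10 open.
Each open branch fixes some atoms; the unmentioned ones are free. Counting distinct full assignments: branch {p2=false} (p1, p3, p4, p5, p6) contributes 32 new; branch {p5=true} (p1, p2, p3, p4, p6) contributes 16 new; branch {p2=true, p5=true} (p1, p3, p4, p6) contributes 0 new; branch {p5=true} (p1, p2, p3, p4, p6) contributes 0 new; branch {p2=true, p5=true} (p1, p3, p4, p6) contributes 0 new; branch {p3=true} (p1, p2, p4, p5, p6) contributes 8 new; branch {p4=false} (p1, p2, p3, p5, p6) contributes 4 new; branch {p6=false} (p1, p2, p3, p4, p5) contributes 2 new; branch {p4=false} (p1, p2, p3, p5, p6) contributes 0 new; branch {p6=true} (p1, p2, p3, p4, p5) contributes 2 new. Total: 64.

64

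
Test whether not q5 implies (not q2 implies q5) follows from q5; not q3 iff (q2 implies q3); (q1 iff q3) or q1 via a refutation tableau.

Initial set: {q5; (not q3 iff (q2 implies q3)); ((q1 iff q3) or q1); not (not q5 implies (not q2 implies q5))}.
not (not q5 implies (not q2 implies q5)): α-rule — add not q5, not (not q2 implies q5).
× closes — contains both q5 and not q5.
All 1 branch closes.
Every branch closed, so the premises entail the conclusion.

Yes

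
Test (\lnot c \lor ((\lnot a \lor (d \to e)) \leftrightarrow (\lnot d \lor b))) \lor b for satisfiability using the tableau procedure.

Satisfiable

Initial set: {((\lnot c \lor ((\lnot a \lor (d \to e)) \leftrightarrow (\lnot d \lor b))) \lor b)}.
((\lnot c \lor ((\lnot a \lor (d \to e)) \leftrightarrow (\lnot d \lor b))) \lor b): β-rule — branch into (\lnot c \lor ((\lnot a \lor (d \to e)) \leftrightarrow (\lnot d \lor b)))  //  b.
  branch 1 (add (\lnot c \lor ((\lnot a \lor (d \to e)) \leftrightarrow (\lnot d \lor b)))):
    (\lnot c \lor ((\lnot a \lor (d \to e)) \leftrightarrow (\lnot d \lor b))): β-rule — branch into \lnot c  //  ((\lnot a \lor (d \to e)) \leftrightarrow (\lnot d \lor b)).
      branch 1.1 (add \lnot c):
        ○ open, literals {c=0}.
      branch 1.2 (add ((\lnot a \lor (d \to e)) \leftrightarrow (\lnot d \lor b))):
        ((\lnot a \lor (d \to e)) \leftrightarrow (\lnot d \lor b)): β-rule — branch into (\lnot a \lor (d \to e)), (\lnot d \lor b)  //  \lnot (\lnot a \lor (d \to e)), \lnot (\lnot d \lor b).
          branch 1.2.1 (add (\lnot a \lor (d \to e)), (\lnot d \lor b)):
            (\lnot a \lor (d \to e)): β-rule — branch into \lnot a  //  (d \to e).
              branch 1.2.1.1 (add \lnot a):
                (\lnot d \lor b): β-rule — branch into \lnot d  //  b.
                  branch 1.2.1.1.1 (add \lnot d):
                    ○ open, literals {a=0, d=0}.
                  branch 1.2.1.1.2 (add b):
                    ○ open, literals {a=0, b=1}.
              branch 1.2.1.2 (add (d \to e)):
                (\lnot d \lor b): β-rule — branch into \lnot d  //  b.
                  branch 1.2.1.2.1 (add \lnot d):
                    (d \to e): β-rule — branch into \lnot d  //  e.
                      branch 1.2.1.2.1.1 (add \lnot d):
                        ○ open, literals {d=0}.
                      branch 1.2.1.2.1.2 (add e):
                        ○ open, literals {d=0, e=1}.
                  branch 1.2.1.2.2 (add b):
                    (d \to e): β-rule — branch into \lnot d  //  e.
                      branch 1.2.1.2.2.1 (add \lnot d):
                        ○ open, literals {b=1, d=0}.
                      branch 1.2.1.2.2.2 (add e):
                        ○ open, literals {b=1, e=1}.
          branch 1.2.2 (add \lnot (\lnot a \lor (d \to e)), \lnot (\lnot d \lor b)):
            \lnot (\lnot a \lor (d \to e)): α-rule — add \lnot \lnot a, \lnot (d \to e).
            \lnot (\lnot d \lor b): α-rule — add \lnot \lnot d, \lnot b.
            \lnot (d \to e): α-rule — add d, \lnot e.
            ○ open, literals {a=1, b=0, d=1, e=0}.
  branch 2 (add b):
    ○ open, literals {b=1}.
0 branches closed, 9 open.
An open branch gives a satisfying assignment: c=0.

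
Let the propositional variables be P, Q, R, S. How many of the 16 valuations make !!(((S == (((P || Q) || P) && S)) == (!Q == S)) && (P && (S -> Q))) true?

Initial set: {!!(((S == (((P || Q) || P) && S)) == (!Q == S)) && (P && (S -> Q)))}.
!!(((S == (((P || Q) || P) && S)) == (!Q == S)) && (P && (S -> Q))): drop double negation, giving (((S == (((P || Q) || P) && S)) == (!Q == S)) && (P && (S -> Q))).
(((S == (((P || Q) || P) && S)) == (!Q == S)) && (P && (S -> Q))): α-rule — add ((S == (((P || Q) || P) && S)) == (!Q == S)), (P && (S -> Q)).
(P && (S -> Q)): α-rule — add P, (S -> Q).
((S == (((P || Q) || P) && S)) == (!Q == S)): β-rule — branch into (S == (((P || Q) || P) && S)), (!Q == S)  //  !(S == (((P || Q) || P) && S)), !(!Q == S).
  branch 1 (add (S == (((P || Q) || P) && S)), (!Q == S)):
    (S -> Q): β-rule — branch into !S  //  Q.
      branch 1.1 (add !S):
        (S == (((P || Q) || P) && S)): β-rule — branch into S, (((P || Q) || P) && S)  //  !S, !(((P || Q) || P) && S).
          branch 1.1.1 (add S, (((P || Q) || P) && S)):
            × closes — contains both S and !S.
          branch 1.1.2 (add !S, !(((P || Q) || P) && S)):
            (!Q == S): β-rule — branch into !Q, S  //  !!Q, !S.
              branch 1.1.2.1 (add !Q, S):
                × closes — contains both S and !S.
              branch 1.1.2.2 (add !!Q, !S):
                !(((P || Q) || P) && S): β-rule — branch into !((P || Q) || P)  //  !S.
                  branch 1.1.2.2.1 (add !((P || Q) || P)):
                    !((P || Q) || P): α-rule — add !(P || Q), !P.
                    × closes — contains both P and !P.
                  branch 1.1.2.2.2 (add !S):
                    ○ open, literals {P=1, Q=1, S=0}.
      branch 1.2 (add Q):
        (S == (((P || Q) || P) && S)): β-rule — branch into S, (((P || Q) || P) && S)  //  !S, !(((P || Q) || P) && S).
          branch 1.2.1 (add S, (((P || Q) || P) && S)):
            (((P || Q) || P) && S): α-rule — add ((P || Q) || P), S.
            (!Q == S): β-rule — branch into !Q, S  //  !!Q, !S.
              branch 1.2.1.1 (add !Q, S):
                × closes — contains both Q and !Q.
              branch 1.2.1.2 (add !!Q, !S):
                × closes — contains both S and !S.
          branch 1.2.2 (add !S, !(((P || Q) || P) && S)):
            (!Q == S): β-rule — branch into !Q, S  //  !!Q, !S.
              branch 1.2.2.1 (add !Q, S):
                × closes — contains both Q and !Q.
              branch 1.2.2.2 (add !!Q, !S):
                !(((P || Q) || P) && S): β-rule — branch into !((P || Q) || P)  //  !S.
                  branch 1.2.2.2.1 (add !((P || Q) || P)):
                    !((P || Q) || P): α-rule — add !(P || Q), !P.
                    × closes — contains both P and !P.
                  branch 1.2.2.2.2 (add !S):
                    ○ open, literals {P=1, Q=1, S=0}.
  branch 2 (add !(S == (((P || Q) || P) && S)), !(!Q == S)):
    (S -> Q): β-rule — branch into !S  //  Q.
      branch 2.1 (add !S):
        !(S == (((P || Q) || P) && S)): β-rule — branch into S, !(((P || Q) || P) && S)  //  !S, (((P || Q) || P) && S).
          branch 2.1.1 (add S, !(((P || Q) || P) && S)):
            × closes — contains both S and !S.
          branch 2.1.2 (add !S, (((P || Q) || P) && S)):
            (((P || Q) || P) && S): α-rule — add ((P || Q) || P), S.
            × closes — contains both S and !S.
      branch 2.2 (add Q):
        !(S == (((P || Q) || P) && S)): β-rule — branch into S, !(((P || Q) || P) && S)  //  !S, (((P || Q) || P) && S).
          branch 2.2.1 (add S, !(((P || Q) || P) && S)):
            !(!Q == S): β-rule — branch into !Q, !S  //  !!Q, S.
              branch 2.2.1.1 (add !Q, !S):
                × closes — contains both Q and !Q.
              branch 2.2.1.2 (add !!Q, S):
                !(((P || Q) || P) && S): β-rule — branch into !((P || Q) || P)  //  !S.
                  branch 2.2.1.2.1 (add !((P || Q) || P)):
                    !((P || Q) || P): α-rule — add !(P || Q), !P.
                    × closes — contains both P and !P.
                  branch 2.2.1.2.2 (add !S):
                    × closes — contains both S and !S.
          branch 2.2.2 (add !S, (((P || Q) || P) && S)):
            (((P || Q) || P) && S): α-rule — add ((P || Q) || P), S.
            × closes — contains both S and !S.
13 branches closed, 2 open.
Each open branch fixes some atoms; the unmentioned ones are free. Counting distinct full assignments: branch {P=1, Q=1, S=0} (R) contributes 2 new; branch {P=1, Q=1, S=0} (R) contributes 0 new. Total: 2.

2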